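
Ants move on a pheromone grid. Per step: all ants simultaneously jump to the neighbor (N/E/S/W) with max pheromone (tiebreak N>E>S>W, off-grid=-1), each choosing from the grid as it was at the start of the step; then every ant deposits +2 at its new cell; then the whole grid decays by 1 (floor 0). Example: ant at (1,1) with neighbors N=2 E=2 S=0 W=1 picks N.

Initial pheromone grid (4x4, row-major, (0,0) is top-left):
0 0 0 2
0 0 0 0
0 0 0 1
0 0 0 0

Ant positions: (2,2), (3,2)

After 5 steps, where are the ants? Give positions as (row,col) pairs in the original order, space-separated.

Step 1: ant0:(2,2)->E->(2,3) | ant1:(3,2)->N->(2,2)
  grid max=2 at (2,3)
Step 2: ant0:(2,3)->W->(2,2) | ant1:(2,2)->E->(2,3)
  grid max=3 at (2,3)
Step 3: ant0:(2,2)->E->(2,3) | ant1:(2,3)->W->(2,2)
  grid max=4 at (2,3)
Step 4: ant0:(2,3)->W->(2,2) | ant1:(2,2)->E->(2,3)
  grid max=5 at (2,3)
Step 5: ant0:(2,2)->E->(2,3) | ant1:(2,3)->W->(2,2)
  grid max=6 at (2,3)

(2,3) (2,2)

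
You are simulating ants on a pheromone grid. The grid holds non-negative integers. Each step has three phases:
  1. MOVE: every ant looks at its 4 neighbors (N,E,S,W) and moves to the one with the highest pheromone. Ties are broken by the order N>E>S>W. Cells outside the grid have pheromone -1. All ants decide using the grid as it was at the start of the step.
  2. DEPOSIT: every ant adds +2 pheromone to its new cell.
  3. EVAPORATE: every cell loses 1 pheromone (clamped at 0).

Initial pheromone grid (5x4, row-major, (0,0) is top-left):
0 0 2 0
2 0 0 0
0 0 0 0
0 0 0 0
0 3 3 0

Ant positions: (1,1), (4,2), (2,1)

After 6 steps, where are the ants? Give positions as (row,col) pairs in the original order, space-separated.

Step 1: ant0:(1,1)->W->(1,0) | ant1:(4,2)->W->(4,1) | ant2:(2,1)->N->(1,1)
  grid max=4 at (4,1)
Step 2: ant0:(1,0)->E->(1,1) | ant1:(4,1)->E->(4,2) | ant2:(1,1)->W->(1,0)
  grid max=4 at (1,0)
Step 3: ant0:(1,1)->W->(1,0) | ant1:(4,2)->W->(4,1) | ant2:(1,0)->E->(1,1)
  grid max=5 at (1,0)
Step 4: ant0:(1,0)->E->(1,1) | ant1:(4,1)->E->(4,2) | ant2:(1,1)->W->(1,0)
  grid max=6 at (1,0)
Step 5: ant0:(1,1)->W->(1,0) | ant1:(4,2)->W->(4,1) | ant2:(1,0)->E->(1,1)
  grid max=7 at (1,0)
Step 6: ant0:(1,0)->E->(1,1) | ant1:(4,1)->E->(4,2) | ant2:(1,1)->W->(1,0)
  grid max=8 at (1,0)

(1,1) (4,2) (1,0)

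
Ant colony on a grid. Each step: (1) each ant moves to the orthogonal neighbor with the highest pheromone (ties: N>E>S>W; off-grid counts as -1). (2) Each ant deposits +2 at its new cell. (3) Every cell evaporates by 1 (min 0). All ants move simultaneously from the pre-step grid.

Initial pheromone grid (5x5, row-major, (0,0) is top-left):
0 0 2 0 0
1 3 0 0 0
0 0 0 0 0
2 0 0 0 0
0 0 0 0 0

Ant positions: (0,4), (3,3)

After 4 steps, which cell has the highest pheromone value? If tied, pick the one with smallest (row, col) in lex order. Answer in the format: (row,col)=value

Step 1: ant0:(0,4)->S->(1,4) | ant1:(3,3)->N->(2,3)
  grid max=2 at (1,1)
Step 2: ant0:(1,4)->N->(0,4) | ant1:(2,3)->N->(1,3)
  grid max=1 at (0,4)
Step 3: ant0:(0,4)->S->(1,4) | ant1:(1,3)->N->(0,3)
  grid max=1 at (0,3)
Step 4: ant0:(1,4)->N->(0,4) | ant1:(0,3)->E->(0,4)
  grid max=3 at (0,4)
Final grid:
  0 0 0 0 3
  0 0 0 0 0
  0 0 0 0 0
  0 0 0 0 0
  0 0 0 0 0
Max pheromone 3 at (0,4)

Answer: (0,4)=3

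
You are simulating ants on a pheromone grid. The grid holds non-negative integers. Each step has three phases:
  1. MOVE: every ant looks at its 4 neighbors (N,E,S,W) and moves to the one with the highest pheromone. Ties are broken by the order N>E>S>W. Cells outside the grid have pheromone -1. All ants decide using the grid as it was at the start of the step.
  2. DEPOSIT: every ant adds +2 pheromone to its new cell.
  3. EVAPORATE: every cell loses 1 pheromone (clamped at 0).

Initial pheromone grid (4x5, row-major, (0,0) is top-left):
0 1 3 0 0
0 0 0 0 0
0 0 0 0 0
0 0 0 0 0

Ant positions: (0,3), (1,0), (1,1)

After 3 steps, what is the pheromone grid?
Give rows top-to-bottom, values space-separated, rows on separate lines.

After step 1: ants at (0,2),(0,0),(0,1)
  1 2 4 0 0
  0 0 0 0 0
  0 0 0 0 0
  0 0 0 0 0
After step 2: ants at (0,1),(0,1),(0,2)
  0 5 5 0 0
  0 0 0 0 0
  0 0 0 0 0
  0 0 0 0 0
After step 3: ants at (0,2),(0,2),(0,1)
  0 6 8 0 0
  0 0 0 0 0
  0 0 0 0 0
  0 0 0 0 0

0 6 8 0 0
0 0 0 0 0
0 0 0 0 0
0 0 0 0 0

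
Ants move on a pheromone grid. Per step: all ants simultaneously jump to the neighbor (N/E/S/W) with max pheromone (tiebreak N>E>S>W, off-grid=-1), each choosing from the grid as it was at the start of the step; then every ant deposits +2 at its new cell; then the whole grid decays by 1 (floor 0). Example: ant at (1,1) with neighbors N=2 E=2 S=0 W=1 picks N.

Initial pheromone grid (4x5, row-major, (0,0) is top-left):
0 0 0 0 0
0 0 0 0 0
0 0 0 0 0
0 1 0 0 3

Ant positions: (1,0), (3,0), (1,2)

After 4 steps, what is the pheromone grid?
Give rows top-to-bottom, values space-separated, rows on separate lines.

After step 1: ants at (0,0),(3,1),(0,2)
  1 0 1 0 0
  0 0 0 0 0
  0 0 0 0 0
  0 2 0 0 2
After step 2: ants at (0,1),(2,1),(0,3)
  0 1 0 1 0
  0 0 0 0 0
  0 1 0 0 0
  0 1 0 0 1
After step 3: ants at (0,2),(3,1),(0,4)
  0 0 1 0 1
  0 0 0 0 0
  0 0 0 0 0
  0 2 0 0 0
After step 4: ants at (0,3),(2,1),(1,4)
  0 0 0 1 0
  0 0 0 0 1
  0 1 0 0 0
  0 1 0 0 0

0 0 0 1 0
0 0 0 0 1
0 1 0 0 0
0 1 0 0 0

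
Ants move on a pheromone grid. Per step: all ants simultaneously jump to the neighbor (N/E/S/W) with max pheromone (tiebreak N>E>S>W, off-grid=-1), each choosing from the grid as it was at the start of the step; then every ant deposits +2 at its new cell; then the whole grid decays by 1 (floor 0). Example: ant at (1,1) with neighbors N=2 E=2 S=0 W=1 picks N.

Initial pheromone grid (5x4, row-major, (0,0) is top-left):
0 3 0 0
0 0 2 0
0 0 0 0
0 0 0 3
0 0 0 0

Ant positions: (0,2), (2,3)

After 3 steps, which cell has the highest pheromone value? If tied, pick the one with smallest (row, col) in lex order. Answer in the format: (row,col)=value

Step 1: ant0:(0,2)->W->(0,1) | ant1:(2,3)->S->(3,3)
  grid max=4 at (0,1)
Step 2: ant0:(0,1)->E->(0,2) | ant1:(3,3)->N->(2,3)
  grid max=3 at (0,1)
Step 3: ant0:(0,2)->W->(0,1) | ant1:(2,3)->S->(3,3)
  grid max=4 at (0,1)
Final grid:
  0 4 0 0
  0 0 0 0
  0 0 0 0
  0 0 0 4
  0 0 0 0
Max pheromone 4 at (0,1)

Answer: (0,1)=4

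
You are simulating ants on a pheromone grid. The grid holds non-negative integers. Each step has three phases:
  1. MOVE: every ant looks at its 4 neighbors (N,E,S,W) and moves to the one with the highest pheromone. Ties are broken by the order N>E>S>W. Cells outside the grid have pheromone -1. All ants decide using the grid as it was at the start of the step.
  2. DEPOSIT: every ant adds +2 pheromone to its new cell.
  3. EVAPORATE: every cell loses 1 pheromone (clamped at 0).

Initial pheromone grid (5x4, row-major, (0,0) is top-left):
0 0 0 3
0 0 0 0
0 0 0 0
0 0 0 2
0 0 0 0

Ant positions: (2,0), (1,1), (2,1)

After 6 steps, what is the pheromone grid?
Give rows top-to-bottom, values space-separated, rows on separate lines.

After step 1: ants at (1,0),(0,1),(1,1)
  0 1 0 2
  1 1 0 0
  0 0 0 0
  0 0 0 1
  0 0 0 0
After step 2: ants at (1,1),(1,1),(0,1)
  0 2 0 1
  0 4 0 0
  0 0 0 0
  0 0 0 0
  0 0 0 0
After step 3: ants at (0,1),(0,1),(1,1)
  0 5 0 0
  0 5 0 0
  0 0 0 0
  0 0 0 0
  0 0 0 0
After step 4: ants at (1,1),(1,1),(0,1)
  0 6 0 0
  0 8 0 0
  0 0 0 0
  0 0 0 0
  0 0 0 0
After step 5: ants at (0,1),(0,1),(1,1)
  0 9 0 0
  0 9 0 0
  0 0 0 0
  0 0 0 0
  0 0 0 0
After step 6: ants at (1,1),(1,1),(0,1)
  0 10 0 0
  0 12 0 0
  0 0 0 0
  0 0 0 0
  0 0 0 0

0 10 0 0
0 12 0 0
0 0 0 0
0 0 0 0
0 0 0 0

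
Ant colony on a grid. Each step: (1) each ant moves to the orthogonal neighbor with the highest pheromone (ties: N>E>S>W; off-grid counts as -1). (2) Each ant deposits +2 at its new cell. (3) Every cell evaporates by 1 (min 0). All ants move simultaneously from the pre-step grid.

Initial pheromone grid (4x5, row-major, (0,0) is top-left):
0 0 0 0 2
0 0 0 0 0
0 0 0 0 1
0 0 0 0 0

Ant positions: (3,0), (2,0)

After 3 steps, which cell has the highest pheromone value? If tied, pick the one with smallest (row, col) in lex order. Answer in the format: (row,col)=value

Step 1: ant0:(3,0)->N->(2,0) | ant1:(2,0)->N->(1,0)
  grid max=1 at (0,4)
Step 2: ant0:(2,0)->N->(1,0) | ant1:(1,0)->S->(2,0)
  grid max=2 at (1,0)
Step 3: ant0:(1,0)->S->(2,0) | ant1:(2,0)->N->(1,0)
  grid max=3 at (1,0)
Final grid:
  0 0 0 0 0
  3 0 0 0 0
  3 0 0 0 0
  0 0 0 0 0
Max pheromone 3 at (1,0)

Answer: (1,0)=3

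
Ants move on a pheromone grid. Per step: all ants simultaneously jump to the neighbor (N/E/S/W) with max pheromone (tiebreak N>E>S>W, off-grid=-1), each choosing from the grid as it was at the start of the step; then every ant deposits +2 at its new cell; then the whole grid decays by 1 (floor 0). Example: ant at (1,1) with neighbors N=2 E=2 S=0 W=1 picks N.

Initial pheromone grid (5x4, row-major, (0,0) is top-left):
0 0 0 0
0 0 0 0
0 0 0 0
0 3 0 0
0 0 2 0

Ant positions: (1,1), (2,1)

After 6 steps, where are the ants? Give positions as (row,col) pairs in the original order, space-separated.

Step 1: ant0:(1,1)->N->(0,1) | ant1:(2,1)->S->(3,1)
  grid max=4 at (3,1)
Step 2: ant0:(0,1)->E->(0,2) | ant1:(3,1)->N->(2,1)
  grid max=3 at (3,1)
Step 3: ant0:(0,2)->E->(0,3) | ant1:(2,1)->S->(3,1)
  grid max=4 at (3,1)
Step 4: ant0:(0,3)->S->(1,3) | ant1:(3,1)->N->(2,1)
  grid max=3 at (3,1)
Step 5: ant0:(1,3)->N->(0,3) | ant1:(2,1)->S->(3,1)
  grid max=4 at (3,1)
Step 6: ant0:(0,3)->S->(1,3) | ant1:(3,1)->N->(2,1)
  grid max=3 at (3,1)

(1,3) (2,1)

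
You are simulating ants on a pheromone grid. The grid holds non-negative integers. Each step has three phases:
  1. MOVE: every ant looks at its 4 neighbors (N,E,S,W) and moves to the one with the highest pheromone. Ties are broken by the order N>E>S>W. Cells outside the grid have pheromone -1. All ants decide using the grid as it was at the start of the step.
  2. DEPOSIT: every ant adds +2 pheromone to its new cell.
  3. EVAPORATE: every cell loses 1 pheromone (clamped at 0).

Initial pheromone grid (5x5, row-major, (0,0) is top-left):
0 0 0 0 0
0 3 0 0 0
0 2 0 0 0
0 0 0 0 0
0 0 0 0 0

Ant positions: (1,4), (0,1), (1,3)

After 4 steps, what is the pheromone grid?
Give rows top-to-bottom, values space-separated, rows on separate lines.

After step 1: ants at (0,4),(1,1),(0,3)
  0 0 0 1 1
  0 4 0 0 0
  0 1 0 0 0
  0 0 0 0 0
  0 0 0 0 0
After step 2: ants at (0,3),(2,1),(0,4)
  0 0 0 2 2
  0 3 0 0 0
  0 2 0 0 0
  0 0 0 0 0
  0 0 0 0 0
After step 3: ants at (0,4),(1,1),(0,3)
  0 0 0 3 3
  0 4 0 0 0
  0 1 0 0 0
  0 0 0 0 0
  0 0 0 0 0
After step 4: ants at (0,3),(2,1),(0,4)
  0 0 0 4 4
  0 3 0 0 0
  0 2 0 0 0
  0 0 0 0 0
  0 0 0 0 0

0 0 0 4 4
0 3 0 0 0
0 2 0 0 0
0 0 0 0 0
0 0 0 0 0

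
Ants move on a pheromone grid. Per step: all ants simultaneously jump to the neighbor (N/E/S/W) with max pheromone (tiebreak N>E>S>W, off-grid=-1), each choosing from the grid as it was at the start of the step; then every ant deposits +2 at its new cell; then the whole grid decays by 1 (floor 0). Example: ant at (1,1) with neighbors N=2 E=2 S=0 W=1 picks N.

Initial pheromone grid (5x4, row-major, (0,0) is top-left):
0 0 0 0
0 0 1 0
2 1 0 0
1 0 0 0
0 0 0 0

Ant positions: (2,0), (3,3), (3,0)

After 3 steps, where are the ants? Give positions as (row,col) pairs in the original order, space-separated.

Step 1: ant0:(2,0)->E->(2,1) | ant1:(3,3)->N->(2,3) | ant2:(3,0)->N->(2,0)
  grid max=3 at (2,0)
Step 2: ant0:(2,1)->W->(2,0) | ant1:(2,3)->N->(1,3) | ant2:(2,0)->E->(2,1)
  grid max=4 at (2,0)
Step 3: ant0:(2,0)->E->(2,1) | ant1:(1,3)->N->(0,3) | ant2:(2,1)->W->(2,0)
  grid max=5 at (2,0)

(2,1) (0,3) (2,0)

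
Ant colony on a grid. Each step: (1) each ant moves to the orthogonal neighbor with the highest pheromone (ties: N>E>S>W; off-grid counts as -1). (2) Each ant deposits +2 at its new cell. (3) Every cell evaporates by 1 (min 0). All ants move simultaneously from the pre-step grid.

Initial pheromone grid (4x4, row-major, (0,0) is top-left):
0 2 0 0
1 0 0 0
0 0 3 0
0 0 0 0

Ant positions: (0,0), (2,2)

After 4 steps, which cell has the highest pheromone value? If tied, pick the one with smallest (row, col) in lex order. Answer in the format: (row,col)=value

Step 1: ant0:(0,0)->E->(0,1) | ant1:(2,2)->N->(1,2)
  grid max=3 at (0,1)
Step 2: ant0:(0,1)->E->(0,2) | ant1:(1,2)->S->(2,2)
  grid max=3 at (2,2)
Step 3: ant0:(0,2)->W->(0,1) | ant1:(2,2)->N->(1,2)
  grid max=3 at (0,1)
Step 4: ant0:(0,1)->E->(0,2) | ant1:(1,2)->S->(2,2)
  grid max=3 at (2,2)
Final grid:
  0 2 1 0
  0 0 0 0
  0 0 3 0
  0 0 0 0
Max pheromone 3 at (2,2)

Answer: (2,2)=3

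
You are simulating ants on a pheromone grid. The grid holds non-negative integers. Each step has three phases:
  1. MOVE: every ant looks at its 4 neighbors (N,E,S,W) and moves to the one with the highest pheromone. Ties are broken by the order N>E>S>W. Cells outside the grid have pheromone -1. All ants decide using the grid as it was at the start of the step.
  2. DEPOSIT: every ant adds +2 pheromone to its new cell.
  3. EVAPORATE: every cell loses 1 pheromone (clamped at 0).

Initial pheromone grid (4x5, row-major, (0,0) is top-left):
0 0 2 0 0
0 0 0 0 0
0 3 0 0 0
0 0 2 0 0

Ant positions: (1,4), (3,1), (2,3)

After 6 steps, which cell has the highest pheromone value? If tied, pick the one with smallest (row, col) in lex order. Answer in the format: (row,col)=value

Step 1: ant0:(1,4)->N->(0,4) | ant1:(3,1)->N->(2,1) | ant2:(2,3)->N->(1,3)
  grid max=4 at (2,1)
Step 2: ant0:(0,4)->S->(1,4) | ant1:(2,1)->N->(1,1) | ant2:(1,3)->N->(0,3)
  grid max=3 at (2,1)
Step 3: ant0:(1,4)->N->(0,4) | ant1:(1,1)->S->(2,1) | ant2:(0,3)->E->(0,4)
  grid max=4 at (2,1)
Step 4: ant0:(0,4)->S->(1,4) | ant1:(2,1)->N->(1,1) | ant2:(0,4)->S->(1,4)
  grid max=3 at (1,4)
Step 5: ant0:(1,4)->N->(0,4) | ant1:(1,1)->S->(2,1) | ant2:(1,4)->N->(0,4)
  grid max=5 at (0,4)
Step 6: ant0:(0,4)->S->(1,4) | ant1:(2,1)->N->(1,1) | ant2:(0,4)->S->(1,4)
  grid max=5 at (1,4)
Final grid:
  0 0 0 0 4
  0 1 0 0 5
  0 3 0 0 0
  0 0 0 0 0
Max pheromone 5 at (1,4)

Answer: (1,4)=5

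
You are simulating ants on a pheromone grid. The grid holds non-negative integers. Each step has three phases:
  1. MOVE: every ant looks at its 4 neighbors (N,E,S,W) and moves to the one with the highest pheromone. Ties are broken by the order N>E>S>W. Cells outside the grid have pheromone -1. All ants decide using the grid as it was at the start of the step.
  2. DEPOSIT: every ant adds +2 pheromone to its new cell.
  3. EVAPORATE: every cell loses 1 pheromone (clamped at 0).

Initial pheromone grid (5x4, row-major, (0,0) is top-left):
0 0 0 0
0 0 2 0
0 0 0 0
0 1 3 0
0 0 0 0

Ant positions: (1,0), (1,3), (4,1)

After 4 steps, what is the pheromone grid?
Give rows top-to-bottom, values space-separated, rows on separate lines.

After step 1: ants at (0,0),(1,2),(3,1)
  1 0 0 0
  0 0 3 0
  0 0 0 0
  0 2 2 0
  0 0 0 0
After step 2: ants at (0,1),(0,2),(3,2)
  0 1 1 0
  0 0 2 0
  0 0 0 0
  0 1 3 0
  0 0 0 0
After step 3: ants at (0,2),(1,2),(3,1)
  0 0 2 0
  0 0 3 0
  0 0 0 0
  0 2 2 0
  0 0 0 0
After step 4: ants at (1,2),(0,2),(3,2)
  0 0 3 0
  0 0 4 0
  0 0 0 0
  0 1 3 0
  0 0 0 0

0 0 3 0
0 0 4 0
0 0 0 0
0 1 3 0
0 0 0 0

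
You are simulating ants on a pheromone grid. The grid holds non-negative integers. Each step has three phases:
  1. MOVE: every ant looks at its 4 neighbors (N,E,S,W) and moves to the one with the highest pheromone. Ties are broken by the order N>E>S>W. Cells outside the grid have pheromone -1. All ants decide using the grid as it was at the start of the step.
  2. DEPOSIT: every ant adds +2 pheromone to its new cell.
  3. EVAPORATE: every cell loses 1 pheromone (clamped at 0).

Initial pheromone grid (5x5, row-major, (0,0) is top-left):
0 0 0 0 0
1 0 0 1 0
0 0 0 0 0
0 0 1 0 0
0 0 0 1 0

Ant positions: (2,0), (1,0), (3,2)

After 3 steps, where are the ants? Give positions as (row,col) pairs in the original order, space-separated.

Step 1: ant0:(2,0)->N->(1,0) | ant1:(1,0)->N->(0,0) | ant2:(3,2)->N->(2,2)
  grid max=2 at (1,0)
Step 2: ant0:(1,0)->N->(0,0) | ant1:(0,0)->S->(1,0) | ant2:(2,2)->N->(1,2)
  grid max=3 at (1,0)
Step 3: ant0:(0,0)->S->(1,0) | ant1:(1,0)->N->(0,0) | ant2:(1,2)->N->(0,2)
  grid max=4 at (1,0)

(1,0) (0,0) (0,2)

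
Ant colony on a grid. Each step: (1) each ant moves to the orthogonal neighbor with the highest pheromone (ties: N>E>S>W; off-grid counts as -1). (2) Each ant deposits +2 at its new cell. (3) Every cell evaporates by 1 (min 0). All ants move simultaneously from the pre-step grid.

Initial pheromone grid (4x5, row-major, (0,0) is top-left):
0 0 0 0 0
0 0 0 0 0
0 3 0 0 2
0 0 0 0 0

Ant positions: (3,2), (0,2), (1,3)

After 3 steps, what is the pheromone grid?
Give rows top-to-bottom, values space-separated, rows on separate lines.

After step 1: ants at (2,2),(0,3),(0,3)
  0 0 0 3 0
  0 0 0 0 0
  0 2 1 0 1
  0 0 0 0 0
After step 2: ants at (2,1),(0,4),(0,4)
  0 0 0 2 3
  0 0 0 0 0
  0 3 0 0 0
  0 0 0 0 0
After step 3: ants at (1,1),(0,3),(0,3)
  0 0 0 5 2
  0 1 0 0 0
  0 2 0 0 0
  0 0 0 0 0

0 0 0 5 2
0 1 0 0 0
0 2 0 0 0
0 0 0 0 0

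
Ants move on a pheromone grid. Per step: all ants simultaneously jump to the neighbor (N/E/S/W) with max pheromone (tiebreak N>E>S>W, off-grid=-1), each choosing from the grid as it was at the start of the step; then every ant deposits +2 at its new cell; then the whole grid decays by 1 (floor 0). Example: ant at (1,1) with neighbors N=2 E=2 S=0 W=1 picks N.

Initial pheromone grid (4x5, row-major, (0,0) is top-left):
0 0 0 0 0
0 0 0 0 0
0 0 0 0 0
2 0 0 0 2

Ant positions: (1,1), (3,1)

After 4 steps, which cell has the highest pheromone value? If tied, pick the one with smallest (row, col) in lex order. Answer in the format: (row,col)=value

Answer: (3,0)=2

Derivation:
Step 1: ant0:(1,1)->N->(0,1) | ant1:(3,1)->W->(3,0)
  grid max=3 at (3,0)
Step 2: ant0:(0,1)->E->(0,2) | ant1:(3,0)->N->(2,0)
  grid max=2 at (3,0)
Step 3: ant0:(0,2)->E->(0,3) | ant1:(2,0)->S->(3,0)
  grid max=3 at (3,0)
Step 4: ant0:(0,3)->E->(0,4) | ant1:(3,0)->N->(2,0)
  grid max=2 at (3,0)
Final grid:
  0 0 0 0 1
  0 0 0 0 0
  1 0 0 0 0
  2 0 0 0 0
Max pheromone 2 at (3,0)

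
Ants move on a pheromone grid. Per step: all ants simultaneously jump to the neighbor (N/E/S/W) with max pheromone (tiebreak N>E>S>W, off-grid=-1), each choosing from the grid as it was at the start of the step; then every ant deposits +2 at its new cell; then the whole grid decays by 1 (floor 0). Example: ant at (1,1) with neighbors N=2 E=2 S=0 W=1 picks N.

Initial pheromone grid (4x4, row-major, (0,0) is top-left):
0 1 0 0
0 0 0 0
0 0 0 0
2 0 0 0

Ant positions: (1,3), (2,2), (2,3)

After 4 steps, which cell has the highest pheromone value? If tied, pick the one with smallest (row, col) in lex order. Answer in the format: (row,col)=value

Answer: (1,3)=8

Derivation:
Step 1: ant0:(1,3)->N->(0,3) | ant1:(2,2)->N->(1,2) | ant2:(2,3)->N->(1,3)
  grid max=1 at (0,3)
Step 2: ant0:(0,3)->S->(1,3) | ant1:(1,2)->E->(1,3) | ant2:(1,3)->N->(0,3)
  grid max=4 at (1,3)
Step 3: ant0:(1,3)->N->(0,3) | ant1:(1,3)->N->(0,3) | ant2:(0,3)->S->(1,3)
  grid max=5 at (0,3)
Step 4: ant0:(0,3)->S->(1,3) | ant1:(0,3)->S->(1,3) | ant2:(1,3)->N->(0,3)
  grid max=8 at (1,3)
Final grid:
  0 0 0 6
  0 0 0 8
  0 0 0 0
  0 0 0 0
Max pheromone 8 at (1,3)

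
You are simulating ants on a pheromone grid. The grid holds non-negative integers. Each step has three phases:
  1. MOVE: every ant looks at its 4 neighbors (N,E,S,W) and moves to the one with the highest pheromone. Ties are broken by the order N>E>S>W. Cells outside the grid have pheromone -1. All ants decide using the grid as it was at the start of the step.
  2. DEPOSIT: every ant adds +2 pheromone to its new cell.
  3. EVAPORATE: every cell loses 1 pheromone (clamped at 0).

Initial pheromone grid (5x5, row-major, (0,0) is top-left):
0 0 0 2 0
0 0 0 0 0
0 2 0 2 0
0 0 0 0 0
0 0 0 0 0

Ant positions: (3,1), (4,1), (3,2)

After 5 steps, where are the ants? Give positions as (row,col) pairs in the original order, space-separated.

Step 1: ant0:(3,1)->N->(2,1) | ant1:(4,1)->N->(3,1) | ant2:(3,2)->N->(2,2)
  grid max=3 at (2,1)
Step 2: ant0:(2,1)->E->(2,2) | ant1:(3,1)->N->(2,1) | ant2:(2,2)->W->(2,1)
  grid max=6 at (2,1)
Step 3: ant0:(2,2)->W->(2,1) | ant1:(2,1)->E->(2,2) | ant2:(2,1)->E->(2,2)
  grid max=7 at (2,1)
Step 4: ant0:(2,1)->E->(2,2) | ant1:(2,2)->W->(2,1) | ant2:(2,2)->W->(2,1)
  grid max=10 at (2,1)
Step 5: ant0:(2,2)->W->(2,1) | ant1:(2,1)->E->(2,2) | ant2:(2,1)->E->(2,2)
  grid max=11 at (2,1)

(2,1) (2,2) (2,2)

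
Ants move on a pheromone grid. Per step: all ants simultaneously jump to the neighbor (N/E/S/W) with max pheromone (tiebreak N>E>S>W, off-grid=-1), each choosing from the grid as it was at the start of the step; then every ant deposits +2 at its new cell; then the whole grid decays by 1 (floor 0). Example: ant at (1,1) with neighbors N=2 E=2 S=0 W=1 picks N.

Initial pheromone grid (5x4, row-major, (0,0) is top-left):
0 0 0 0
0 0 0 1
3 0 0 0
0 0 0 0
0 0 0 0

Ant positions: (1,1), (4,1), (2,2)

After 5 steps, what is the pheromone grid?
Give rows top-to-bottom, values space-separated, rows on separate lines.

After step 1: ants at (0,1),(3,1),(1,2)
  0 1 0 0
  0 0 1 0
  2 0 0 0
  0 1 0 0
  0 0 0 0
After step 2: ants at (0,2),(2,1),(0,2)
  0 0 3 0
  0 0 0 0
  1 1 0 0
  0 0 0 0
  0 0 0 0
After step 3: ants at (0,3),(2,0),(0,3)
  0 0 2 3
  0 0 0 0
  2 0 0 0
  0 0 0 0
  0 0 0 0
After step 4: ants at (0,2),(1,0),(0,2)
  0 0 5 2
  1 0 0 0
  1 0 0 0
  0 0 0 0
  0 0 0 0
After step 5: ants at (0,3),(2,0),(0,3)
  0 0 4 5
  0 0 0 0
  2 0 0 0
  0 0 0 0
  0 0 0 0

0 0 4 5
0 0 0 0
2 0 0 0
0 0 0 0
0 0 0 0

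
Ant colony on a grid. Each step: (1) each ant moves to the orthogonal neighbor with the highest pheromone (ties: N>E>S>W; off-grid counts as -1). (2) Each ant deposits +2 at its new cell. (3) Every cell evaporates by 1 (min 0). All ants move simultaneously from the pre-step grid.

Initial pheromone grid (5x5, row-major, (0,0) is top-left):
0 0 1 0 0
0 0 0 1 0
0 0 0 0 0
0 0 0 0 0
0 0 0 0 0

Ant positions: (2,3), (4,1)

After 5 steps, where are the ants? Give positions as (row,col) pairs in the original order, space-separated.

Step 1: ant0:(2,3)->N->(1,3) | ant1:(4,1)->N->(3,1)
  grid max=2 at (1,3)
Step 2: ant0:(1,3)->N->(0,3) | ant1:(3,1)->N->(2,1)
  grid max=1 at (0,3)
Step 3: ant0:(0,3)->S->(1,3) | ant1:(2,1)->N->(1,1)
  grid max=2 at (1,3)
Step 4: ant0:(1,3)->N->(0,3) | ant1:(1,1)->N->(0,1)
  grid max=1 at (0,1)
Step 5: ant0:(0,3)->S->(1,3) | ant1:(0,1)->E->(0,2)
  grid max=2 at (1,3)

(1,3) (0,2)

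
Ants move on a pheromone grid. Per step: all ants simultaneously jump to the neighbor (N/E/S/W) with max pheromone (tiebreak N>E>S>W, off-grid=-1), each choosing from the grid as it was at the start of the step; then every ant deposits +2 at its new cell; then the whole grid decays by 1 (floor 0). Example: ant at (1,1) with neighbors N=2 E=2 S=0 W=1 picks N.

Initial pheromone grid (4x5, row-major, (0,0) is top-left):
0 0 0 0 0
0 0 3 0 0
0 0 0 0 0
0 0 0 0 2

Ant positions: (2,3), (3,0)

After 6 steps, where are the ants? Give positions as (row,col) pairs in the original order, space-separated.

Step 1: ant0:(2,3)->N->(1,3) | ant1:(3,0)->N->(2,0)
  grid max=2 at (1,2)
Step 2: ant0:(1,3)->W->(1,2) | ant1:(2,0)->N->(1,0)
  grid max=3 at (1,2)
Step 3: ant0:(1,2)->N->(0,2) | ant1:(1,0)->N->(0,0)
  grid max=2 at (1,2)
Step 4: ant0:(0,2)->S->(1,2) | ant1:(0,0)->E->(0,1)
  grid max=3 at (1,2)
Step 5: ant0:(1,2)->N->(0,2) | ant1:(0,1)->E->(0,2)
  grid max=3 at (0,2)
Step 6: ant0:(0,2)->S->(1,2) | ant1:(0,2)->S->(1,2)
  grid max=5 at (1,2)

(1,2) (1,2)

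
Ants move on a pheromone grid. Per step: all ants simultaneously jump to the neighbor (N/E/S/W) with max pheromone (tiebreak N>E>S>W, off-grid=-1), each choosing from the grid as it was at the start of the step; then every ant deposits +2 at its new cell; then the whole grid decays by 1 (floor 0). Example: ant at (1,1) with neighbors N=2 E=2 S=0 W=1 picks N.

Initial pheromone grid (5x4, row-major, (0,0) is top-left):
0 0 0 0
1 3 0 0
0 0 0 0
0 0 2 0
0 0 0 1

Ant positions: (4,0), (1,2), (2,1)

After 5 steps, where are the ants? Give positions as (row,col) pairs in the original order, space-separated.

Step 1: ant0:(4,0)->N->(3,0) | ant1:(1,2)->W->(1,1) | ant2:(2,1)->N->(1,1)
  grid max=6 at (1,1)
Step 2: ant0:(3,0)->N->(2,0) | ant1:(1,1)->N->(0,1) | ant2:(1,1)->N->(0,1)
  grid max=5 at (1,1)
Step 3: ant0:(2,0)->N->(1,0) | ant1:(0,1)->S->(1,1) | ant2:(0,1)->S->(1,1)
  grid max=8 at (1,1)
Step 4: ant0:(1,0)->E->(1,1) | ant1:(1,1)->N->(0,1) | ant2:(1,1)->N->(0,1)
  grid max=9 at (1,1)
Step 5: ant0:(1,1)->N->(0,1) | ant1:(0,1)->S->(1,1) | ant2:(0,1)->S->(1,1)
  grid max=12 at (1,1)

(0,1) (1,1) (1,1)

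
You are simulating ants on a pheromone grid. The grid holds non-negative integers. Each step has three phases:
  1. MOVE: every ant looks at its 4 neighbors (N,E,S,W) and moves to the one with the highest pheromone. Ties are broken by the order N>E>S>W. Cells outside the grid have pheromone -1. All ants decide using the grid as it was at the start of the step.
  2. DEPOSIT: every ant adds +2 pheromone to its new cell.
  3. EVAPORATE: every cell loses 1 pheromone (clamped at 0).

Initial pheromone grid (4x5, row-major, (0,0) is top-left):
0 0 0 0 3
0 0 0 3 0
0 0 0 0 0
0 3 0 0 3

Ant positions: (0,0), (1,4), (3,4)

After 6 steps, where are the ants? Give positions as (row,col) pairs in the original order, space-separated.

Step 1: ant0:(0,0)->E->(0,1) | ant1:(1,4)->N->(0,4) | ant2:(3,4)->N->(2,4)
  grid max=4 at (0,4)
Step 2: ant0:(0,1)->E->(0,2) | ant1:(0,4)->S->(1,4) | ant2:(2,4)->S->(3,4)
  grid max=3 at (0,4)
Step 3: ant0:(0,2)->E->(0,3) | ant1:(1,4)->N->(0,4) | ant2:(3,4)->N->(2,4)
  grid max=4 at (0,4)
Step 4: ant0:(0,3)->E->(0,4) | ant1:(0,4)->W->(0,3) | ant2:(2,4)->S->(3,4)
  grid max=5 at (0,4)
Step 5: ant0:(0,4)->W->(0,3) | ant1:(0,3)->E->(0,4) | ant2:(3,4)->N->(2,4)
  grid max=6 at (0,4)
Step 6: ant0:(0,3)->E->(0,4) | ant1:(0,4)->W->(0,3) | ant2:(2,4)->S->(3,4)
  grid max=7 at (0,4)

(0,4) (0,3) (3,4)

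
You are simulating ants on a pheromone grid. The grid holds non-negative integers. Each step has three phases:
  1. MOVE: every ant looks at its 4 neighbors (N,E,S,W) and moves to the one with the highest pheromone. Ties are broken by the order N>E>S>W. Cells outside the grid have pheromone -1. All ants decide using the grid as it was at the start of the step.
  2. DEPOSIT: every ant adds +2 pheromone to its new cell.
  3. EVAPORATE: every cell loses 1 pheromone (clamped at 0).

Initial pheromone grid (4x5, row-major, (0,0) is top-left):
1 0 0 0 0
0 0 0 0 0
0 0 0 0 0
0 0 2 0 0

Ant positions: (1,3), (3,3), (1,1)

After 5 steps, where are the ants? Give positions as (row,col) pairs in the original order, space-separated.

Step 1: ant0:(1,3)->N->(0,3) | ant1:(3,3)->W->(3,2) | ant2:(1,1)->N->(0,1)
  grid max=3 at (3,2)
Step 2: ant0:(0,3)->E->(0,4) | ant1:(3,2)->N->(2,2) | ant2:(0,1)->E->(0,2)
  grid max=2 at (3,2)
Step 3: ant0:(0,4)->S->(1,4) | ant1:(2,2)->S->(3,2) | ant2:(0,2)->E->(0,3)
  grid max=3 at (3,2)
Step 4: ant0:(1,4)->N->(0,4) | ant1:(3,2)->N->(2,2) | ant2:(0,3)->E->(0,4)
  grid max=3 at (0,4)
Step 5: ant0:(0,4)->S->(1,4) | ant1:(2,2)->S->(3,2) | ant2:(0,4)->S->(1,4)
  grid max=3 at (1,4)

(1,4) (3,2) (1,4)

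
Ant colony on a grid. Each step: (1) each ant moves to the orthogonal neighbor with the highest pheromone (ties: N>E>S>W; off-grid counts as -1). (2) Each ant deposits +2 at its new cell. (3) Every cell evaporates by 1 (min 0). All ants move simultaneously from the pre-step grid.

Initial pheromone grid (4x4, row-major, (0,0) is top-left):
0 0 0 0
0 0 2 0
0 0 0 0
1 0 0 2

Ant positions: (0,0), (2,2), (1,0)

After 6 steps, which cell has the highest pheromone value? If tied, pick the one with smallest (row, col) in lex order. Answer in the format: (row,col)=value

Answer: (0,0)=8

Derivation:
Step 1: ant0:(0,0)->E->(0,1) | ant1:(2,2)->N->(1,2) | ant2:(1,0)->N->(0,0)
  grid max=3 at (1,2)
Step 2: ant0:(0,1)->W->(0,0) | ant1:(1,2)->N->(0,2) | ant2:(0,0)->E->(0,1)
  grid max=2 at (0,0)
Step 3: ant0:(0,0)->E->(0,1) | ant1:(0,2)->S->(1,2) | ant2:(0,1)->W->(0,0)
  grid max=3 at (0,0)
Step 4: ant0:(0,1)->W->(0,0) | ant1:(1,2)->N->(0,2) | ant2:(0,0)->E->(0,1)
  grid max=4 at (0,0)
Step 5: ant0:(0,0)->E->(0,1) | ant1:(0,2)->W->(0,1) | ant2:(0,1)->W->(0,0)
  grid max=7 at (0,1)
Step 6: ant0:(0,1)->W->(0,0) | ant1:(0,1)->W->(0,0) | ant2:(0,0)->E->(0,1)
  grid max=8 at (0,0)
Final grid:
  8 8 0 0
  0 0 0 0
  0 0 0 0
  0 0 0 0
Max pheromone 8 at (0,0)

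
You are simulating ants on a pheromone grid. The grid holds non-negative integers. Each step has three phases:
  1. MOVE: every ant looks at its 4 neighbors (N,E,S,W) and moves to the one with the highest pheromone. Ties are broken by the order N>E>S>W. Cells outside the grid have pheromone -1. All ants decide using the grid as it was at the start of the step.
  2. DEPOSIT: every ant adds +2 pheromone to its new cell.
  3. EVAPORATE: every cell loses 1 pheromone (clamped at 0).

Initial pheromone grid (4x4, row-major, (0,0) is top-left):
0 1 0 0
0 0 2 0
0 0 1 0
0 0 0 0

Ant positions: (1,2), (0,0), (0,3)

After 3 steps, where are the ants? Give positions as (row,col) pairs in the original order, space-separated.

Step 1: ant0:(1,2)->S->(2,2) | ant1:(0,0)->E->(0,1) | ant2:(0,3)->S->(1,3)
  grid max=2 at (0,1)
Step 2: ant0:(2,2)->N->(1,2) | ant1:(0,1)->E->(0,2) | ant2:(1,3)->W->(1,2)
  grid max=4 at (1,2)
Step 3: ant0:(1,2)->N->(0,2) | ant1:(0,2)->S->(1,2) | ant2:(1,2)->N->(0,2)
  grid max=5 at (1,2)

(0,2) (1,2) (0,2)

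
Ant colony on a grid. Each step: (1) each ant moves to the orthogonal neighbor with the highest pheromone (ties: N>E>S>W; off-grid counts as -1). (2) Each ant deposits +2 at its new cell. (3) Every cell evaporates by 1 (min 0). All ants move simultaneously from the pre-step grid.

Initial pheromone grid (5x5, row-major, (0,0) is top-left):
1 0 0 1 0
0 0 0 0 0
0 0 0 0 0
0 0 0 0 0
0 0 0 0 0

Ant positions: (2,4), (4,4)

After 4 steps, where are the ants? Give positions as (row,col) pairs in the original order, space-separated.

Step 1: ant0:(2,4)->N->(1,4) | ant1:(4,4)->N->(3,4)
  grid max=1 at (1,4)
Step 2: ant0:(1,4)->N->(0,4) | ant1:(3,4)->N->(2,4)
  grid max=1 at (0,4)
Step 3: ant0:(0,4)->S->(1,4) | ant1:(2,4)->N->(1,4)
  grid max=3 at (1,4)
Step 4: ant0:(1,4)->N->(0,4) | ant1:(1,4)->N->(0,4)
  grid max=3 at (0,4)

(0,4) (0,4)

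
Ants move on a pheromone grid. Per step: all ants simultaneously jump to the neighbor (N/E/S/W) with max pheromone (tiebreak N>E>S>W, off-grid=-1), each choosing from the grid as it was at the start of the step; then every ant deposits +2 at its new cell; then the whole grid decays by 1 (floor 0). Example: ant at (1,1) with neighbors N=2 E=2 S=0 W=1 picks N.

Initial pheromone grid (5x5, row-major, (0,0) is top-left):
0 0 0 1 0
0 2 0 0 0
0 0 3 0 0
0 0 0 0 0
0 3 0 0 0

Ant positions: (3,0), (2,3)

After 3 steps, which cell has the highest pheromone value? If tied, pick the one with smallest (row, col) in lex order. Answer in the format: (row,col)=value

Step 1: ant0:(3,0)->N->(2,0) | ant1:(2,3)->W->(2,2)
  grid max=4 at (2,2)
Step 2: ant0:(2,0)->N->(1,0) | ant1:(2,2)->N->(1,2)
  grid max=3 at (2,2)
Step 3: ant0:(1,0)->N->(0,0) | ant1:(1,2)->S->(2,2)
  grid max=4 at (2,2)
Final grid:
  1 0 0 0 0
  0 0 0 0 0
  0 0 4 0 0
  0 0 0 0 0
  0 0 0 0 0
Max pheromone 4 at (2,2)

Answer: (2,2)=4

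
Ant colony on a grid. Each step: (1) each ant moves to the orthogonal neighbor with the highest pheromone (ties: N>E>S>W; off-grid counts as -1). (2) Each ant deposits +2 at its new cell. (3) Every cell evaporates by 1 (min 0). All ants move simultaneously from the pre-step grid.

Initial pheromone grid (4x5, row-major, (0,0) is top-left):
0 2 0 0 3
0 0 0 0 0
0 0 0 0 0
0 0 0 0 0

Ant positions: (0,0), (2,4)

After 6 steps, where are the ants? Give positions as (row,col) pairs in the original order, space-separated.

Step 1: ant0:(0,0)->E->(0,1) | ant1:(2,4)->N->(1,4)
  grid max=3 at (0,1)
Step 2: ant0:(0,1)->E->(0,2) | ant1:(1,4)->N->(0,4)
  grid max=3 at (0,4)
Step 3: ant0:(0,2)->W->(0,1) | ant1:(0,4)->S->(1,4)
  grid max=3 at (0,1)
Step 4: ant0:(0,1)->E->(0,2) | ant1:(1,4)->N->(0,4)
  grid max=3 at (0,4)
Step 5: ant0:(0,2)->W->(0,1) | ant1:(0,4)->S->(1,4)
  grid max=3 at (0,1)
Step 6: ant0:(0,1)->E->(0,2) | ant1:(1,4)->N->(0,4)
  grid max=3 at (0,4)

(0,2) (0,4)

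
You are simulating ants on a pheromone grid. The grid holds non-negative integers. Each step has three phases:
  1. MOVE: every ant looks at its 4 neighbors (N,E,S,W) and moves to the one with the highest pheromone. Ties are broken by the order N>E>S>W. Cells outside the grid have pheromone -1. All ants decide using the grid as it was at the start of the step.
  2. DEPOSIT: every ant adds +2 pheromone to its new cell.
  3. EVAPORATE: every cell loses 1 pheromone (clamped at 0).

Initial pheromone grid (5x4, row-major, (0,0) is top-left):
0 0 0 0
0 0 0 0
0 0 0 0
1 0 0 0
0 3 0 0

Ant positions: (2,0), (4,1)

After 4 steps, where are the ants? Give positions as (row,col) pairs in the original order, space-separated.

Step 1: ant0:(2,0)->S->(3,0) | ant1:(4,1)->N->(3,1)
  grid max=2 at (3,0)
Step 2: ant0:(3,0)->E->(3,1) | ant1:(3,1)->S->(4,1)
  grid max=3 at (4,1)
Step 3: ant0:(3,1)->S->(4,1) | ant1:(4,1)->N->(3,1)
  grid max=4 at (4,1)
Step 4: ant0:(4,1)->N->(3,1) | ant1:(3,1)->S->(4,1)
  grid max=5 at (4,1)

(3,1) (4,1)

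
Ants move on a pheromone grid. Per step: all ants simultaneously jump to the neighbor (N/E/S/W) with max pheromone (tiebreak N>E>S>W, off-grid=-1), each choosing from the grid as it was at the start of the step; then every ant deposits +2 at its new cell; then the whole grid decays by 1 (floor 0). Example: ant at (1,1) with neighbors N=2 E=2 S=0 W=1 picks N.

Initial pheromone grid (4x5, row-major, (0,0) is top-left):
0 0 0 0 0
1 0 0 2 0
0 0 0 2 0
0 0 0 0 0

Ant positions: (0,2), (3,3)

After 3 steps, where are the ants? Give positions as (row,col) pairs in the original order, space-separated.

Step 1: ant0:(0,2)->E->(0,3) | ant1:(3,3)->N->(2,3)
  grid max=3 at (2,3)
Step 2: ant0:(0,3)->S->(1,3) | ant1:(2,3)->N->(1,3)
  grid max=4 at (1,3)
Step 3: ant0:(1,3)->S->(2,3) | ant1:(1,3)->S->(2,3)
  grid max=5 at (2,3)

(2,3) (2,3)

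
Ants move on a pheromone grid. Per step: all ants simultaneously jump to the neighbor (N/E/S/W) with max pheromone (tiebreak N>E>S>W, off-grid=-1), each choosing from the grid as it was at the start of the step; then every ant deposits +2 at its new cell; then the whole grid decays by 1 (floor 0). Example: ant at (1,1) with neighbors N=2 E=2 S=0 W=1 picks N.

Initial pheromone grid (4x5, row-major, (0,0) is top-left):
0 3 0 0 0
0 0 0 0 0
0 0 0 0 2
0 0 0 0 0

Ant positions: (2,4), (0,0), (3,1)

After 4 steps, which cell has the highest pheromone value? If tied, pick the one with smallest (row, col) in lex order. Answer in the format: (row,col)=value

Answer: (0,1)=5

Derivation:
Step 1: ant0:(2,4)->N->(1,4) | ant1:(0,0)->E->(0,1) | ant2:(3,1)->N->(2,1)
  grid max=4 at (0,1)
Step 2: ant0:(1,4)->S->(2,4) | ant1:(0,1)->E->(0,2) | ant2:(2,1)->N->(1,1)
  grid max=3 at (0,1)
Step 3: ant0:(2,4)->N->(1,4) | ant1:(0,2)->W->(0,1) | ant2:(1,1)->N->(0,1)
  grid max=6 at (0,1)
Step 4: ant0:(1,4)->S->(2,4) | ant1:(0,1)->E->(0,2) | ant2:(0,1)->E->(0,2)
  grid max=5 at (0,1)
Final grid:
  0 5 3 0 0
  0 0 0 0 0
  0 0 0 0 2
  0 0 0 0 0
Max pheromone 5 at (0,1)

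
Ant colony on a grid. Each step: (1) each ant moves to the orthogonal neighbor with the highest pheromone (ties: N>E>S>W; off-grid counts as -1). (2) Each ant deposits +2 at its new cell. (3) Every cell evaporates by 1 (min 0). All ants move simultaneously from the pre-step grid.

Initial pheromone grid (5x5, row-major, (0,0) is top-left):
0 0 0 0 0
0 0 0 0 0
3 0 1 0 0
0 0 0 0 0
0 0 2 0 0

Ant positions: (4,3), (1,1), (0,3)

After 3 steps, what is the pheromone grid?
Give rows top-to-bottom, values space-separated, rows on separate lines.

After step 1: ants at (4,2),(0,1),(0,4)
  0 1 0 0 1
  0 0 0 0 0
  2 0 0 0 0
  0 0 0 0 0
  0 0 3 0 0
After step 2: ants at (3,2),(0,2),(1,4)
  0 0 1 0 0
  0 0 0 0 1
  1 0 0 0 0
  0 0 1 0 0
  0 0 2 0 0
After step 3: ants at (4,2),(0,3),(0,4)
  0 0 0 1 1
  0 0 0 0 0
  0 0 0 0 0
  0 0 0 0 0
  0 0 3 0 0

0 0 0 1 1
0 0 0 0 0
0 0 0 0 0
0 0 0 0 0
0 0 3 0 0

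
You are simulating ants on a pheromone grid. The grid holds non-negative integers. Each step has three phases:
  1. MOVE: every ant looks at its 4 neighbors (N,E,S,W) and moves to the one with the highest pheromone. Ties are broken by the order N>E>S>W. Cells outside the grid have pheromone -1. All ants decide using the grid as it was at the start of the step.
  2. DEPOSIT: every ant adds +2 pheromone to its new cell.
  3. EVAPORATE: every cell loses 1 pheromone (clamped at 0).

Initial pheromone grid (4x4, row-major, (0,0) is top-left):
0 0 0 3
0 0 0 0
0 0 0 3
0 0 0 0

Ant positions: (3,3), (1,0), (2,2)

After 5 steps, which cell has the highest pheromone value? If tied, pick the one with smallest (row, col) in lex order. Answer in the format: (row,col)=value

Step 1: ant0:(3,3)->N->(2,3) | ant1:(1,0)->N->(0,0) | ant2:(2,2)->E->(2,3)
  grid max=6 at (2,3)
Step 2: ant0:(2,3)->N->(1,3) | ant1:(0,0)->E->(0,1) | ant2:(2,3)->N->(1,3)
  grid max=5 at (2,3)
Step 3: ant0:(1,3)->S->(2,3) | ant1:(0,1)->E->(0,2) | ant2:(1,3)->S->(2,3)
  grid max=8 at (2,3)
Step 4: ant0:(2,3)->N->(1,3) | ant1:(0,2)->E->(0,3) | ant2:(2,3)->N->(1,3)
  grid max=7 at (2,3)
Step 5: ant0:(1,3)->S->(2,3) | ant1:(0,3)->S->(1,3) | ant2:(1,3)->S->(2,3)
  grid max=10 at (2,3)
Final grid:
  0 0 0 0
  0 0 0 6
  0 0 0 10
  0 0 0 0
Max pheromone 10 at (2,3)

Answer: (2,3)=10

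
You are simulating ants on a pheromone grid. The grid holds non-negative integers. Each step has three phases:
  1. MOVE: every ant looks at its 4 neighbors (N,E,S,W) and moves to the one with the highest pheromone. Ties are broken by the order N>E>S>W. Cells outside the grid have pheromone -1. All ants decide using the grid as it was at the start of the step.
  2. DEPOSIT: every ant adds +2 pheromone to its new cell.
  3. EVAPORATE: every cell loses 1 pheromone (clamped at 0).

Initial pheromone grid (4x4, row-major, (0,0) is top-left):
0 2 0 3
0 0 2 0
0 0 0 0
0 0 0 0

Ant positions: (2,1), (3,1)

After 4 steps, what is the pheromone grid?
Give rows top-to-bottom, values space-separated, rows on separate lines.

After step 1: ants at (1,1),(2,1)
  0 1 0 2
  0 1 1 0
  0 1 0 0
  0 0 0 0
After step 2: ants at (0,1),(1,1)
  0 2 0 1
  0 2 0 0
  0 0 0 0
  0 0 0 0
After step 3: ants at (1,1),(0,1)
  0 3 0 0
  0 3 0 0
  0 0 0 0
  0 0 0 0
After step 4: ants at (0,1),(1,1)
  0 4 0 0
  0 4 0 0
  0 0 0 0
  0 0 0 0

0 4 0 0
0 4 0 0
0 0 0 0
0 0 0 0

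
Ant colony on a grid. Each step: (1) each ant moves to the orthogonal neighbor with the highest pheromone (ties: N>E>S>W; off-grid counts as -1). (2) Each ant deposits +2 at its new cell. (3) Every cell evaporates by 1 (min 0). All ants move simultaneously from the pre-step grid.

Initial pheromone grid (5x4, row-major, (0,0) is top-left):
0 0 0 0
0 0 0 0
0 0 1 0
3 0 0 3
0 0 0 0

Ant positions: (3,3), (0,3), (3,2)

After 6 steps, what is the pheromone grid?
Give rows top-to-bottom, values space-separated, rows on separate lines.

After step 1: ants at (2,3),(1,3),(3,3)
  0 0 0 0
  0 0 0 1
  0 0 0 1
  2 0 0 4
  0 0 0 0
After step 2: ants at (3,3),(2,3),(2,3)
  0 0 0 0
  0 0 0 0
  0 0 0 4
  1 0 0 5
  0 0 0 0
After step 3: ants at (2,3),(3,3),(3,3)
  0 0 0 0
  0 0 0 0
  0 0 0 5
  0 0 0 8
  0 0 0 0
After step 4: ants at (3,3),(2,3),(2,3)
  0 0 0 0
  0 0 0 0
  0 0 0 8
  0 0 0 9
  0 0 0 0
After step 5: ants at (2,3),(3,3),(3,3)
  0 0 0 0
  0 0 0 0
  0 0 0 9
  0 0 0 12
  0 0 0 0
After step 6: ants at (3,3),(2,3),(2,3)
  0 0 0 0
  0 0 0 0
  0 0 0 12
  0 0 0 13
  0 0 0 0

0 0 0 0
0 0 0 0
0 0 0 12
0 0 0 13
0 0 0 0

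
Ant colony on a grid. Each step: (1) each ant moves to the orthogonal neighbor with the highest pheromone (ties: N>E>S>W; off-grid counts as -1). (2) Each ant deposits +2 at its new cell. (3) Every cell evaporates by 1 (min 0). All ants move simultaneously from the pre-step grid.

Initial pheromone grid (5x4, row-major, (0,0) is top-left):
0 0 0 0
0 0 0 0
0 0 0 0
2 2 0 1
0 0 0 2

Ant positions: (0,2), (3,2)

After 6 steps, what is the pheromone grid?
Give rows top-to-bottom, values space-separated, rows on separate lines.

After step 1: ants at (0,3),(3,1)
  0 0 0 1
  0 0 0 0
  0 0 0 0
  1 3 0 0
  0 0 0 1
After step 2: ants at (1,3),(3,0)
  0 0 0 0
  0 0 0 1
  0 0 0 0
  2 2 0 0
  0 0 0 0
After step 3: ants at (0,3),(3,1)
  0 0 0 1
  0 0 0 0
  0 0 0 0
  1 3 0 0
  0 0 0 0
After step 4: ants at (1,3),(3,0)
  0 0 0 0
  0 0 0 1
  0 0 0 0
  2 2 0 0
  0 0 0 0
After step 5: ants at (0,3),(3,1)
  0 0 0 1
  0 0 0 0
  0 0 0 0
  1 3 0 0
  0 0 0 0
After step 6: ants at (1,3),(3,0)
  0 0 0 0
  0 0 0 1
  0 0 0 0
  2 2 0 0
  0 0 0 0

0 0 0 0
0 0 0 1
0 0 0 0
2 2 0 0
0 0 0 0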